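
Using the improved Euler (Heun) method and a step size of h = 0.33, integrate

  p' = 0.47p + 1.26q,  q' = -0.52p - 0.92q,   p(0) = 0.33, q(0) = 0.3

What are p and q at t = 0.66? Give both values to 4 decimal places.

Heun on (p,q): k1 = f(t_n, state_n); k2 = f(t_n + h, state_n + h·k1); state_{n+1} = state_n + (h/2)·(k1 + k2).
0.000000: (0.330000, 0.300000)
  k1 = (0.533100, -0.447600)
  predictor → (0.505923, 0.152292)
  k2 = (0.429672, -0.403189)
  → (0.488857, 0.159620)
0.330000: (0.488857, 0.159620)
  k1 = (0.430884, -0.401056)
  predictor → (0.631049, 0.027271)
  k2 = (0.330955, -0.353235)
  → (0.614561, 0.035162)
(p(0.66), q(0.66)) ≈ (0.6146, 0.0352)

0.6146, 0.0352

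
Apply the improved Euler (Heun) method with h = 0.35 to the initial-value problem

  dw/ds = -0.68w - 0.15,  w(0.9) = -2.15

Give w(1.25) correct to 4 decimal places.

Heun: k1 = f(s_n, w_n); k2 = f(s_n + h, w_n + h·k1); w_{n+1} = w_n + (h/2)·(k1 + k2).
s=0.900000, w=-2.150000:
  k1 = f(0.900000, -2.150000) = 1.312000
  k2 = f(1.250000, -1.690800) = 0.999744
  w ← -2.150000 + (0.35/2)·(1.312000 + 0.999744) = -1.745445
w(1.25) ≈ -1.7454

-1.7454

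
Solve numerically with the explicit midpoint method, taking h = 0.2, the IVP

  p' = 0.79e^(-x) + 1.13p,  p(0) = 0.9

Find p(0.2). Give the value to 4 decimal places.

1.2872

Midpoint: k1 = f(x_n, p_n); k2 = f(x_n + h/2, p_n + (h/2)·k1); p_{n+1} = p_n + h·k2.
x=0.000000, p=0.900000:
  k1 = f(0.000000, 0.900000) = 1.807000
  k2 = f(0.100000, 1.080700) = 1.936013
  p ← 0.900000 + 0.2·1.936013 = 1.287203
p(0.2) ≈ 1.2872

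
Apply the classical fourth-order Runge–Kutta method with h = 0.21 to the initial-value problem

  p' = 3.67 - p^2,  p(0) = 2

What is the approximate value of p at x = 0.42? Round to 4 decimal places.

1.9325

RK4: k1 = f(x_n, p_n); k2 = f(x_n + h/2, p_n + (h/2)·k1); k3 = f(x_n + h/2, p_n + (h/2)·k2); k4 = f(x_n + h, p_n + h·k3); p_{n+1} = p_n + (h/6)·(k1 + 2k2 + 2k3 + k4).
x=0.000000, p=2.000000:
  k1 = f(0.000000, 2.000000) = -0.330000
  k2 = f(0.105000, 1.965350) = -0.192601
  k3 = f(0.105000, 1.979777) = -0.249517
  k4 = f(0.210000, 1.947601) = -0.123152
  p ← 2.000000 + (0.21/6)·(k1 + 2k2 + 2k3 + k4) = 1.953191
x=0.210000, p=1.953191:
  k1 = f(0.210000, 1.953191) = -0.144957
  k2 = f(0.315000, 1.937971) = -0.085732
  k3 = f(0.315000, 1.944190) = -0.109873
  k4 = f(0.420000, 1.930118) = -0.055356
  p ← 1.953191 + (0.21/6)·(k1 + 2k2 + 2k3 + k4) = 1.932488
p(0.42) ≈ 1.9325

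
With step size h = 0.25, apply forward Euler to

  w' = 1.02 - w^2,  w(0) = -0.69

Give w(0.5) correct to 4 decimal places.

Euler: w_{n+1} = w_n + h·f(t_n, w_n).
t=0.000000, w=-0.690000: f=0.543900 → w ← -0.690000 + 0.25·0.543900 = -0.554025
t=0.250000, w=-0.554025: f=0.713056 → w ← -0.554025 + 0.25·0.713056 = -0.375761
w(0.5) ≈ -0.3758

-0.3758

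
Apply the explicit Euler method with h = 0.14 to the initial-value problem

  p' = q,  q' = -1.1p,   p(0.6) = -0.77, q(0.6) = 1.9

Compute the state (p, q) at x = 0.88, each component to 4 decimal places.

-0.2214, 2.0962

Euler on (p,q): p_{n+1} = p_n + h·p', q_{n+1} = q_n + h·q'.
0.600000: (-0.770000, 1.900000); f=(1.900000, 0.847000) → (-0.504000, 2.018580)
0.740000: (-0.504000, 2.018580); f=(2.018580, 0.554400) → (-0.221399, 2.096196)
(p(0.88), q(0.88)) ≈ (-0.2214, 2.0962)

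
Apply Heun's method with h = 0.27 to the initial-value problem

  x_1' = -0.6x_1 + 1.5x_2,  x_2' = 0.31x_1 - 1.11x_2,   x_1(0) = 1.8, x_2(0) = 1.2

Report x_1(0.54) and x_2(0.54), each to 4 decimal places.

Heun on (x_1,x_2): k1 = f(t_n, state_n); k2 = f(t_n + h, state_n + h·k1); state_{n+1} = state_n + (h/2)·(k1 + k2).
0.000000: (1.800000, 1.200000)
  k1 = (0.720000, -0.774000)
  predictor → (1.994400, 0.991020)
  k2 = (0.289890, -0.481768)
  → (1.936335, 1.030471)
0.270000: (1.936335, 1.030471)
  k1 = (0.383906, -0.543559)
  predictor → (2.039990, 0.883710)
  k2 = (0.101572, -0.348522)
  → (2.001875, 0.910040)
(x_1(0.54), x_2(0.54)) ≈ (2.0019, 0.9100)

2.0019, 0.9100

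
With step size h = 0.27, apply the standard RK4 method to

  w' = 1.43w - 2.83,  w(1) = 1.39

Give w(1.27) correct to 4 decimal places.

1.1125

RK4: k1 = f(t_n, w_n); k2 = f(t_n + h/2, w_n + (h/2)·k1); k3 = f(t_n + h/2, w_n + (h/2)·k2); k4 = f(t_n + h, w_n + h·k3); w_{n+1} = w_n + (h/6)·(k1 + 2k2 + 2k3 + k4).
t=1.000000, w=1.390000:
  k1 = f(1.000000, 1.390000) = -0.842300
  k2 = f(1.135000, 1.276289) = -1.004906
  k3 = f(1.135000, 1.254338) = -1.036297
  k4 = f(1.270000, 1.110200) = -1.242414
  w ← 1.390000 + (0.27/6)·(k1 + 2k2 + 2k3 + k4) = 1.112480
w(1.27) ≈ 1.1125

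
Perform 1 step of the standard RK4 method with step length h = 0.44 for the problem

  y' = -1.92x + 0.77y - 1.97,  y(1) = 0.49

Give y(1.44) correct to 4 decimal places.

-1.5581

RK4: k1 = f(x_n, y_n); k2 = f(x_n + h/2, y_n + (h/2)·k1); k3 = f(x_n + h/2, y_n + (h/2)·k2); k4 = f(x_n + h, y_n + h·k3); y_{n+1} = y_n + (h/6)·(k1 + 2k2 + 2k3 + k4).
x=1.000000, y=0.490000:
  k1 = f(1.000000, 0.490000) = -3.512700
  k2 = f(1.220000, -0.282794) = -4.530151
  k3 = f(1.220000, -0.506633) = -4.702508
  k4 = f(1.440000, -1.579103) = -5.950710
  y ← 0.490000 + (0.44/6)·(k1 + 2k2 + 2k3 + k4) = -1.558107
y(1.44) ≈ -1.5581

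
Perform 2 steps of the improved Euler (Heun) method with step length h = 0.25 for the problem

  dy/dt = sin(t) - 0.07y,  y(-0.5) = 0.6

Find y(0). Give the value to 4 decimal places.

0.4607

Heun: k1 = f(t_n, y_n); k2 = f(t_n + h, y_n + h·k1); y_{n+1} = y_n + (h/2)·(k1 + k2).
t=-0.500000, y=0.600000:
  k1 = f(-0.500000, 0.600000) = -0.521426
  k2 = f(-0.250000, 0.469644) = -0.280279
  y ← 0.600000 + (0.25/2)·(-0.521426 + (-0.280279)) = 0.499787
t=-0.250000, y=0.499787:
  k1 = f(-0.250000, 0.499787) = -0.282389
  k2 = f(0.000000, 0.429190) = -0.030043
  y ← 0.499787 + (0.25/2)·(-0.282389 + (-0.030043)) = 0.460733
y(0) ≈ 0.4607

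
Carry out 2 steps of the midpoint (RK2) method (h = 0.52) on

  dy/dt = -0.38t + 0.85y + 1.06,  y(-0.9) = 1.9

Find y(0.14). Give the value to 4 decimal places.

6.5090

Midpoint: k1 = f(t_n, y_n); k2 = f(t_n + h/2, y_n + (h/2)·k1); y_{n+1} = y_n + h·k2.
t=-0.900000, y=1.900000:
  k1 = f(-0.900000, 1.900000) = 3.017000
  k2 = f(-0.640000, 2.684420) = 3.584957
  y ← 1.900000 + 0.52·3.584957 = 3.764178
t=-0.380000, y=3.764178:
  k1 = f(-0.380000, 3.764178) = 4.403951
  k2 = f(-0.120000, 4.909205) = 5.278424
  y ← 3.764178 + 0.52·5.278424 = 6.508958
y(0.14) ≈ 6.5090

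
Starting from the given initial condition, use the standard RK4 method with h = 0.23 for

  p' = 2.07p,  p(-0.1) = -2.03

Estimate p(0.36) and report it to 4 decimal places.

RK4: k1 = f(t_n, p_n); k2 = f(t_n + h/2, p_n + (h/2)·k1); k3 = f(t_n + h/2, p_n + (h/2)·k2); k4 = f(t_n + h, p_n + h·k3); p_{n+1} = p_n + (h/6)·(k1 + 2k2 + 2k3 + k4).
t=-0.100000, p=-2.030000:
  k1 = f(-0.100000, -2.030000) = -4.202100
  k2 = f(0.015000, -2.513241) = -5.202410
  k3 = f(0.015000, -2.628277) = -5.440534
  k4 = f(0.130000, -3.281323) = -6.792338
  p ← -2.030000 + (0.23/6)·(k1 + 2k2 + 2k3 + k4) = -3.267412
t=0.130000, p=-3.267412:
  k1 = f(0.130000, -3.267412) = -6.763544
  k2 = f(0.245000, -4.045220) = -8.373605
  k3 = f(0.245000, -4.230377) = -8.756881
  k4 = f(0.360000, -5.281495) = -10.932695
  p ← -3.267412 + (0.23/6)·(k1 + 2k2 + 2k3 + k4) = -5.259106
p(0.36) ≈ -5.2591

-5.2591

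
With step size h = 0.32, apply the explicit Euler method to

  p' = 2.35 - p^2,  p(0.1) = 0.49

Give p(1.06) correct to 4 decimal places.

Euler: p_{n+1} = p_n + h·f(t_n, p_n).
t=0.100000, p=0.490000: f=2.109900 → p ← 0.490000 + 0.32·2.109900 = 1.165168
t=0.420000, p=1.165168: f=0.992384 → p ← 1.165168 + 0.32·0.992384 = 1.482731
t=0.740000, p=1.482731: f=0.151510 → p ← 1.482731 + 0.32·0.151510 = 1.531214
p(1.06) ≈ 1.5312

1.5312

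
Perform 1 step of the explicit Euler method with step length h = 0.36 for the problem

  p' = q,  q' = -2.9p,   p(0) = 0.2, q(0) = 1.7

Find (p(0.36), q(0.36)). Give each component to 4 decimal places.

Euler on (p,q): p_{n+1} = p_n + h·p', q_{n+1} = q_n + h·q'.
0.000000: (0.200000, 1.700000); f=(1.700000, -0.580000) → (0.812000, 1.491200)
(p(0.36), q(0.36)) ≈ (0.8120, 1.4912)

0.8120, 1.4912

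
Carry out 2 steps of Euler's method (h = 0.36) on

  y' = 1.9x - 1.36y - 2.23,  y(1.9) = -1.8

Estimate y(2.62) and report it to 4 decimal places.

Euler: y_{n+1} = y_n + h·f(x_n, y_n).
x=1.900000, y=-1.800000: f=3.828000 → y ← -1.800000 + 0.36·3.828000 = -0.421920
x=2.260000, y=-0.421920: f=2.637811 → y ← -0.421920 + 0.36·2.637811 = 0.527692
y(2.62) ≈ 0.5277

0.5277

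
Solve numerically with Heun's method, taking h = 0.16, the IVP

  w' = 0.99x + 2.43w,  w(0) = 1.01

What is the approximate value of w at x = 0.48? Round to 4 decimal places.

Heun: k1 = f(x_n, w_n); k2 = f(x_n + h, w_n + h·k1); w_{n+1} = w_n + (h/2)·(k1 + k2).
x=0.000000, w=1.010000:
  k1 = f(0.000000, 1.010000) = 2.454300
  k2 = f(0.160000, 1.402688) = 3.566932
  w ← 1.010000 + (0.16/2)·(2.454300 + 3.566932) = 1.491699
x=0.160000, w=1.491699:
  k1 = f(0.160000, 1.491699) = 3.783227
  k2 = f(0.320000, 2.097015) = 5.412546
  w ← 1.491699 + (0.16/2)·(3.783227 + 5.412546) = 2.227360
x=0.320000, w=2.227360:
  k1 = f(0.320000, 2.227360) = 5.729286
  k2 = f(0.480000, 3.144046) = 8.115232
  w ← 2.227360 + (0.16/2)·(5.729286 + 8.115232) = 3.334922
w(0.48) ≈ 3.3349

3.3349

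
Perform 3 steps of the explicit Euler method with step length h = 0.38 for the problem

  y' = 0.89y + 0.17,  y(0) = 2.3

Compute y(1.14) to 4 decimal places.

5.7785

Euler: y_{n+1} = y_n + h·f(x_n, y_n).
x=0.000000, y=2.300000: f=2.217000 → y ← 2.300000 + 0.38·2.217000 = 3.142460
x=0.380000, y=3.142460: f=2.966789 → y ← 3.142460 + 0.38·2.966789 = 4.269840
x=0.760000, y=4.269840: f=3.970158 → y ← 4.269840 + 0.38·3.970158 = 5.778500
y(1.14) ≈ 5.7785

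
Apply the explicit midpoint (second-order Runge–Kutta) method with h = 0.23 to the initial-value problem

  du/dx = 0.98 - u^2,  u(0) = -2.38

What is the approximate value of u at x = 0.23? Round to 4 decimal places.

-4.1139

Midpoint: k1 = f(x_n, u_n); k2 = f(x_n + h/2, u_n + (h/2)·k1); u_{n+1} = u_n + h·k2.
x=0.000000, u=-2.380000:
  k1 = f(0.000000, -2.380000) = -4.684400
  k2 = f(0.115000, -2.918706) = -7.538845
  u ← -2.380000 + 0.23·(-7.538845) = -4.113934
u(0.23) ≈ -4.1139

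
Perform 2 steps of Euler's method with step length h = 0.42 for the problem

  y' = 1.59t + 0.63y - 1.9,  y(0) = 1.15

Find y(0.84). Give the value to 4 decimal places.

0.3124

Euler: y_{n+1} = y_n + h·f(t_n, y_n).
t=0.000000, y=1.150000: f=-1.175500 → y ← 1.150000 + 0.42·(-1.175500) = 0.656290
t=0.420000, y=0.656290: f=-0.818737 → y ← 0.656290 + 0.42·(-0.818737) = 0.312420
y(0.84) ≈ 0.3124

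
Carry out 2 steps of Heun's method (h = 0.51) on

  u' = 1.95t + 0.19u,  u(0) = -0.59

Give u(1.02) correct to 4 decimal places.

Heun: k1 = f(t_n, u_n); k2 = f(t_n + h, u_n + h·k1); u_{n+1} = u_n + (h/2)·(k1 + k2).
t=0.000000, u=-0.590000:
  k1 = f(0.000000, -0.590000) = -0.112100
  k2 = f(0.510000, -0.647171) = 0.871538
  u ← -0.590000 + (0.51/2)·(-0.112100 + 0.871538) = -0.396343
t=0.510000, u=-0.396343:
  k1 = f(0.510000, -0.396343) = 0.919195
  k2 = f(1.020000, 0.072446) = 2.002765
  u ← -0.396343 + (0.51/2)·(0.919195 + 2.002765) = 0.348756
u(1.02) ≈ 0.3488

0.3488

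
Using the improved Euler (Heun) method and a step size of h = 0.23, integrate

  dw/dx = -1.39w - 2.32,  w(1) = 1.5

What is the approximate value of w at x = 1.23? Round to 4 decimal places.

0.6488

Heun: k1 = f(x_n, w_n); k2 = f(x_n + h, w_n + h·k1); w_{n+1} = w_n + (h/2)·(k1 + k2).
x=1.000000, w=1.500000:
  k1 = f(1.000000, 1.500000) = -4.405000
  k2 = f(1.230000, 0.486850) = -2.996721
  w ← 1.500000 + (0.23/2)·(-4.405000 + (-2.996721)) = 0.648802
w(1.23) ≈ 0.6488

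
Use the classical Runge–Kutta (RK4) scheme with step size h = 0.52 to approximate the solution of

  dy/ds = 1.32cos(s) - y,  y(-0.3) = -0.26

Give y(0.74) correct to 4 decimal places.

0.6859

RK4: k1 = f(s_n, y_n); k2 = f(s_n + h/2, y_n + (h/2)·k1); k3 = f(s_n + h/2, y_n + (h/2)·k2); k4 = f(s_n + h, y_n + h·k3); y_{n+1} = y_n + (h/6)·(k1 + 2k2 + 2k3 + k4).
s=-0.300000, y=-0.260000:
  k1 = f(-0.300000, -0.260000) = 1.521044
  k2 = f(-0.040000, 0.135471) = 1.183473
  k3 = f(-0.040000, 0.047703) = 1.271241
  k4 = f(0.220000, 0.401045) = 0.887139
  y ← -0.260000 + (0.52/6)·(k1 + 2k2 + 2k3 + k4) = 0.374193
s=0.220000, y=0.374193:
  k1 = f(0.220000, 0.374193) = 0.913992
  k2 = f(0.480000, 0.611831) = 0.559002
  k3 = f(0.480000, 0.519534) = 0.651300
  k4 = f(0.740000, 0.712869) = 0.261910
  y ← 0.374193 + (0.52/6)·(k1 + 2k2 + 2k3 + k4) = 0.685890
y(0.74) ≈ 0.6859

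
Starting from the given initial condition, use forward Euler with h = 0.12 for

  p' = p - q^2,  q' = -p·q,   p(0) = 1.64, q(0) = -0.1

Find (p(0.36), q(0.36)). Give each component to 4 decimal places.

2.3012, -0.0472

Euler on (p,q): p_{n+1} = p_n + h·p', q_{n+1} = q_n + h·q'.
0.000000: (1.640000, -0.100000); f=(1.630000, 0.164000) → (1.835600, -0.080320)
0.120000: (1.835600, -0.080320); f=(1.829149, 0.147435) → (2.055098, -0.062628)
0.240000: (2.055098, -0.062628); f=(2.051176, 0.128706) → (2.301239, -0.047183)
(p(0.36), q(0.36)) ≈ (2.3012, -0.0472)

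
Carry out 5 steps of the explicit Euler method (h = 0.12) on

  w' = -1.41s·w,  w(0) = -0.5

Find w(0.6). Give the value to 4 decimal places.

-0.4055

Euler: w_{n+1} = w_n + h·f(s_n, w_n).
s=0.000000, w=-0.500000: f=0.000000 → w ← -0.500000 + 0.12·0.000000 = -0.500000
s=0.120000, w=-0.500000: f=0.084600 → w ← -0.500000 + 0.12·0.084600 = -0.489848
s=0.240000, w=-0.489848: f=0.165765 → w ← -0.489848 + 0.12·0.165765 = -0.469956
s=0.360000, w=-0.469956: f=0.238550 → w ← -0.469956 + 0.12·0.238550 = -0.441330
s=0.480000, w=-0.441330: f=0.298692 → w ← -0.441330 + 0.12·0.298692 = -0.405487
w(0.6) ≈ -0.4055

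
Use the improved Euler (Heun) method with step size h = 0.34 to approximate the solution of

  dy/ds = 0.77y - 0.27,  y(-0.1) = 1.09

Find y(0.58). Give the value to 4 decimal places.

Heun: k1 = f(s_n, y_n); k2 = f(s_n + h, y_n + h·k1); y_{n+1} = y_n + (h/2)·(k1 + k2).
s=-0.100000, y=1.090000:
  k1 = f(-0.100000, 1.090000) = 0.569300
  k2 = f(0.240000, 1.283562) = 0.718343
  y ← 1.090000 + (0.34/2)·(0.569300 + 0.718343) = 1.308899
s=0.240000, y=1.308899:
  k1 = f(0.240000, 1.308899) = 0.737852
  k2 = f(0.580000, 1.559769) = 0.931022
  y ← 1.308899 + (0.34/2)·(0.737852 + 0.931022) = 1.592608
y(0.58) ≈ 1.5926

1.5926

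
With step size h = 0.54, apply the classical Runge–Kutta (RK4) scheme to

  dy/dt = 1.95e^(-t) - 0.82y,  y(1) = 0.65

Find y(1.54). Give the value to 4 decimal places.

0.6544

RK4: k1 = f(t_n, y_n); k2 = f(t_n + h/2, y_n + (h/2)·k1); k3 = f(t_n + h/2, y_n + (h/2)·k2); k4 = f(t_n + h, y_n + h·k3); y_{n+1} = y_n + (h/6)·(k1 + 2k2 + 2k3 + k4).
t=1.000000, y=0.650000:
  k1 = f(1.000000, 0.650000) = 0.184365
  k2 = f(1.270000, 0.699779) = -0.026197
  k3 = f(1.270000, 0.642927) = 0.020422
  k4 = f(1.540000, 0.661028) = -0.124000
  y ← 0.650000 + (0.54/6)·(k1 + 2k2 + 2k3 + k4) = 0.654393
y(1.54) ≈ 0.6544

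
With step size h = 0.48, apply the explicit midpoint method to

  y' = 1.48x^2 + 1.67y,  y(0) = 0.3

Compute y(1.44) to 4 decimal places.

Midpoint: k1 = f(x_n, y_n); k2 = f(x_n + h/2, y_n + (h/2)·k1); y_{n+1} = y_n + h·k2.
x=0.000000, y=0.300000:
  k1 = f(0.000000, 0.300000) = 0.501000
  k2 = f(0.240000, 0.420240) = 0.787049
  y ← 0.300000 + 0.48·0.787049 = 0.677783
x=0.480000, y=0.677783:
  k1 = f(0.480000, 0.677783) = 1.472890
  k2 = f(0.720000, 1.031277) = 2.489465
  y ← 0.677783 + 0.48·2.489465 = 1.872727
x=0.960000, y=1.872727:
  k1 = f(0.960000, 1.872727) = 4.491421
  k2 = f(1.200000, 2.950668) = 7.058815
  y ← 1.872727 + 0.48·7.058815 = 5.260958
y(1.44) ≈ 5.2610

5.2610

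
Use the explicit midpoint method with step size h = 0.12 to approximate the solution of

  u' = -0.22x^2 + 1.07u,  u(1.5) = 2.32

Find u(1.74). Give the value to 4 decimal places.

2.8410

Midpoint: k1 = f(x_n, u_n); k2 = f(x_n + h/2, u_n + (h/2)·k1); u_{n+1} = u_n + h·k2.
x=1.500000, u=2.320000:
  k1 = f(1.500000, 2.320000) = 1.987400
  k2 = f(1.560000, 2.439244) = 2.074599
  u ← 2.320000 + 0.12·2.074599 = 2.568952
x=1.620000, u=2.568952:
  k1 = f(1.620000, 2.568952) = 2.171411
  k2 = f(1.680000, 2.699237) = 2.267255
  u ← 2.568952 + 0.12·2.267255 = 2.841022
u(1.74) ≈ 2.8410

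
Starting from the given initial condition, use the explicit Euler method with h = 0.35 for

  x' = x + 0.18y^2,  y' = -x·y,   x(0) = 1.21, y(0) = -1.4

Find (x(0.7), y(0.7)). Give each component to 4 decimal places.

Euler on (x,y): x_{n+1} = x_n + h·x', y_{n+1} = y_n + h·y'.
0.000000: (1.210000, -1.400000); f=(1.562800, 1.694000) → (1.756980, -0.807100)
0.350000: (1.756980, -0.807100); f=(1.874234, 1.418059) → (2.412962, -0.310780)
(x(0.7), y(0.7)) ≈ (2.4130, -0.3108)

2.4130, -0.3108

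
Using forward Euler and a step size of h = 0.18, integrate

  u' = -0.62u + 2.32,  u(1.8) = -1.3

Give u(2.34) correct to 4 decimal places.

Euler: u_{n+1} = u_n + h·f(t_n, u_n).
t=1.800000, u=-1.300000: f=3.126000 → u ← -1.300000 + 0.18·3.126000 = -0.737320
t=1.980000, u=-0.737320: f=2.777138 → u ← -0.737320 + 0.18·2.777138 = -0.237435
t=2.160000, u=-0.237435: f=2.467210 → u ← -0.237435 + 0.18·2.467210 = 0.206663
u(2.34) ≈ 0.2067

0.2067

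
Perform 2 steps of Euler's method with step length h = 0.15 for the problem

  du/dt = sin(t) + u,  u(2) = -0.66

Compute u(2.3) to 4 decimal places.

Euler: u_{n+1} = u_n + h·f(t_n, u_n).
t=2.000000, u=-0.660000: f=0.249297 → u ← -0.660000 + 0.15·0.249297 = -0.622605
t=2.150000, u=-0.622605: f=0.214293 → u ← -0.622605 + 0.15·0.214293 = -0.590461
u(2.3) ≈ -0.5905

-0.5905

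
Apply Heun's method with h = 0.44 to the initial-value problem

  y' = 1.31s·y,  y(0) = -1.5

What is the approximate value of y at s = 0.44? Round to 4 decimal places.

-1.6902

Heun: k1 = f(s_n, y_n); k2 = f(s_n + h, y_n + h·k1); y_{n+1} = y_n + (h/2)·(k1 + k2).
s=0.000000, y=-1.500000:
  k1 = f(0.000000, -1.500000) = 0.000000
  k2 = f(0.440000, -1.500000) = -0.864600
  y ← -1.500000 + (0.44/2)·(0.000000 + (-0.864600)) = -1.690212
y(0.44) ≈ -1.6902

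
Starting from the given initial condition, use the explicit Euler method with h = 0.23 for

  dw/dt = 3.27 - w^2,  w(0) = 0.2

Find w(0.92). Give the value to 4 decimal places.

1.7941

Euler: w_{n+1} = w_n + h·f(t_n, w_n).
t=0.000000, w=0.200000: f=3.230000 → w ← 0.200000 + 0.23·3.230000 = 0.942900
t=0.230000, w=0.942900: f=2.380940 → w ← 0.942900 + 0.23·2.380940 = 1.490516
t=0.460000, w=1.490516: f=1.048362 → w ← 1.490516 + 0.23·1.048362 = 1.731639
t=0.690000, w=1.731639: f=0.271425 → w ← 1.731639 + 0.23·0.271425 = 1.794067
w(0.92) ≈ 1.7941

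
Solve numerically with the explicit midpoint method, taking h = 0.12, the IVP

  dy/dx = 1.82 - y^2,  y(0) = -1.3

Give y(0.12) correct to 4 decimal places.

-1.2820

Midpoint: k1 = f(x_n, y_n); k2 = f(x_n + h/2, y_n + (h/2)·k1); y_{n+1} = y_n + h·k2.
x=0.000000, y=-1.300000:
  k1 = f(0.000000, -1.300000) = 0.130000
  k2 = f(0.060000, -1.292200) = 0.150219
  y ← -1.300000 + 0.12·0.150219 = -1.281974
y(0.12) ≈ -1.2820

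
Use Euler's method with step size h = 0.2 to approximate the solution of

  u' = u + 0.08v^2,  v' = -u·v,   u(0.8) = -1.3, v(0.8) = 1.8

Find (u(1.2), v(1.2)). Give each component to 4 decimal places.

Euler on (u,v): u_{n+1} = u_n + h·u', v_{n+1} = v_n + h·v'.
0.800000: (-1.300000, 1.800000); f=(-1.040800, 2.340000) → (-1.508160, 2.268000)
1.000000: (-1.508160, 2.268000); f=(-1.096654, 3.420507) → (-1.727491, 2.952101)
(u(1.2), v(1.2)) ≈ (-1.7275, 2.9521)

-1.7275, 2.9521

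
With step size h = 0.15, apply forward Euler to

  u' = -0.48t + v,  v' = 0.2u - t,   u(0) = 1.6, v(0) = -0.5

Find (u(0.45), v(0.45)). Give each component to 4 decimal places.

Euler on (u,v): u_{n+1} = u_n + h·u', v_{n+1} = v_n + h·v'.
0.000000: (1.600000, -0.500000); f=(-0.500000, 0.320000) → (1.525000, -0.452000)
0.150000: (1.525000, -0.452000); f=(-0.524000, 0.155000) → (1.446400, -0.428750)
0.300000: (1.446400, -0.428750); f=(-0.572750, -0.010720) → (1.360488, -0.430358)
(u(0.45), v(0.45)) ≈ (1.3605, -0.4304)

1.3605, -0.4304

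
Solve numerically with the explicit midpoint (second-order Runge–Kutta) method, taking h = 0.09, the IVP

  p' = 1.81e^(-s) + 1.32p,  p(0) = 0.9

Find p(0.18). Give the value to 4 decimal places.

1.4782

Midpoint: k1 = f(s_n, p_n); k2 = f(s_n + h/2, p_n + (h/2)·k1); p_{n+1} = p_n + h·k2.
s=0.000000, p=0.900000:
  k1 = f(0.000000, 0.900000) = 2.998000
  k2 = f(0.045000, 1.034910) = 3.096437
  p ← 0.900000 + 0.09·3.096437 = 1.178679
s=0.090000, p=1.178679:
  k1 = f(0.090000, 1.178679) = 3.210072
  k2 = f(0.135000, 1.323133) = 3.327961
  p ← 1.178679 + 0.09·3.327961 = 1.478196
p(0.18) ≈ 1.4782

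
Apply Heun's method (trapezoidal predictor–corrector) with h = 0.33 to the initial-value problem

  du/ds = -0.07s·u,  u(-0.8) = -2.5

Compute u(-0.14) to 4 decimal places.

-2.5548

Heun: k1 = f(s_n, u_n); k2 = f(s_n + h, u_n + h·k1); u_{n+1} = u_n + (h/2)·(k1 + k2).
s=-0.800000, u=-2.500000:
  k1 = f(-0.800000, -2.500000) = -0.140000
  k2 = f(-0.470000, -2.546200) = -0.083770
  u ← -2.500000 + (0.33/2)·(-0.140000 + (-0.083770)) = -2.536922
s=-0.470000, u=-2.536922:
  k1 = f(-0.470000, -2.536922) = -0.083465
  k2 = f(-0.140000, -2.564465) = -0.025132
  u ← -2.536922 + (0.33/2)·(-0.083465 + (-0.025132)) = -2.554840
u(-0.14) ≈ -2.5548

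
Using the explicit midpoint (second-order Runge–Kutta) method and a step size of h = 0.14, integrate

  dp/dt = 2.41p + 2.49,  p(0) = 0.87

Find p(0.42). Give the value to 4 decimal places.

Midpoint: k1 = f(t_n, p_n); k2 = f(t_n + h/2, p_n + (h/2)·k1); p_{n+1} = p_n + h·k2.
t=0.000000, p=0.870000:
  k1 = f(0.000000, 0.870000) = 4.586700
  k2 = f(0.070000, 1.191069) = 5.360476
  p ← 0.870000 + 0.14·5.360476 = 1.620467
t=0.140000, p=1.620467:
  k1 = f(0.140000, 1.620467) = 6.395325
  k2 = f(0.210000, 2.068139) = 7.474216
  p ← 1.620467 + 0.14·7.474216 = 2.666857
t=0.280000, p=2.666857:
  k1 = f(0.280000, 2.666857) = 8.917125
  k2 = f(0.350000, 3.291056) = 10.421444
  p ← 2.666857 + 0.14·10.421444 = 4.125859
p(0.42) ≈ 4.1259

4.1259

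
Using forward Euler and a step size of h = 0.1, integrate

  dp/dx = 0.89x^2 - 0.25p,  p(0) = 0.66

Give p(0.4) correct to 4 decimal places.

0.6088

Euler: p_{n+1} = p_n + h·f(x_n, p_n).
x=0.000000, p=0.660000: f=-0.165000 → p ← 0.660000 + 0.1·(-0.165000) = 0.643500
x=0.100000, p=0.643500: f=-0.151975 → p ← 0.643500 + 0.1·(-0.151975) = 0.628303
x=0.200000, p=0.628303: f=-0.121476 → p ← 0.628303 + 0.1·(-0.121476) = 0.616155
x=0.300000, p=0.616155: f=-0.073939 → p ← 0.616155 + 0.1·(-0.073939) = 0.608761
p(0.4) ≈ 0.6088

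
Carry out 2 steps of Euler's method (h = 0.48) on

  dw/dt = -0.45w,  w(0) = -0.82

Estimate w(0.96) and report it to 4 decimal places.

Euler: w_{n+1} = w_n + h·f(t_n, w_n).
t=0.000000, w=-0.820000: f=0.369000 → w ← -0.820000 + 0.48·0.369000 = -0.642880
t=0.480000, w=-0.642880: f=0.289296 → w ← -0.642880 + 0.48·0.289296 = -0.504018
w(0.96) ≈ -0.5040

-0.5040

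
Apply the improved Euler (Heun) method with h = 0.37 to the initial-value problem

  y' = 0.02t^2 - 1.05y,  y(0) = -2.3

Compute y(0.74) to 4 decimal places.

-1.0827

Heun: k1 = f(t_n, y_n); k2 = f(t_n + h, y_n + h·k1); y_{n+1} = y_n + (h/2)·(k1 + k2).
t=0.000000, y=-2.300000:
  k1 = f(0.000000, -2.300000) = 2.415000
  k2 = f(0.370000, -1.406450) = 1.479510
  y ← -2.300000 + (0.37/2)·(2.415000 + 1.479510) = -1.579516
t=0.370000, y=-1.579516:
  k1 = f(0.370000, -1.579516) = 1.661229
  k2 = f(0.740000, -0.964861) = 1.024056
  y ← -1.579516 + (0.37/2)·(1.661229 + 1.024056) = -1.082738
y(0.74) ≈ -1.0827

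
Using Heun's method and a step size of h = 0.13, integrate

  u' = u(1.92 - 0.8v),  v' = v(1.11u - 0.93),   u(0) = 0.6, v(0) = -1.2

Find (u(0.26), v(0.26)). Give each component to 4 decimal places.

Heun on (u,v): k1 = f(t_n, state_n); k2 = f(t_n + h, state_n + h·k1); state_{n+1} = state_n + (h/2)·(k1 + k2).
0.000000: (0.600000, -1.200000)
  k1 = (1.728000, 0.316800)
  predictor → (0.824640, -1.158816)
  k2 = (2.347794, 0.016976)
  → (0.864927, -1.178305)
0.130000: (0.864927, -1.178305)
  k1 = (2.475977, -0.035430)
  predictor → (1.186804, -1.182910)
  k2 = (3.401769, -0.458203)
  → (1.246980, -1.210391)
(u(0.26), v(0.26)) ≈ (1.2470, -1.2104)

1.2470, -1.2104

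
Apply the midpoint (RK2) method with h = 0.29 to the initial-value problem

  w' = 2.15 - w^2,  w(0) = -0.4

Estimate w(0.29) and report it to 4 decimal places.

0.2199

Midpoint: k1 = f(x_n, w_n); k2 = f(x_n + h/2, w_n + (h/2)·k1); w_{n+1} = w_n + h·k2.
x=0.000000, w=-0.400000:
  k1 = f(0.000000, -0.400000) = 1.990000
  k2 = f(0.145000, -0.111450) = 2.137579
  w ← -0.400000 + 0.29·2.137579 = 0.219898
w(0.29) ≈ 0.2199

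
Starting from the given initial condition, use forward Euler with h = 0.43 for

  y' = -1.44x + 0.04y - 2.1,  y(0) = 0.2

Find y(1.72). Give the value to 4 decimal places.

-5.1081

Euler: y_{n+1} = y_n + h·f(x_n, y_n).
x=0.000000, y=0.200000: f=-2.092000 → y ← 0.200000 + 0.43·(-2.092000) = -0.699560
x=0.430000, y=-0.699560: f=-2.747182 → y ← -0.699560 + 0.43·(-2.747182) = -1.880848
x=0.860000, y=-1.880848: f=-3.413634 → y ← -1.880848 + 0.43·(-3.413634) = -3.348711
x=1.290000, y=-3.348711: f=-4.091548 → y ← -3.348711 + 0.43·(-4.091548) = -5.108077
y(1.72) ≈ -5.1081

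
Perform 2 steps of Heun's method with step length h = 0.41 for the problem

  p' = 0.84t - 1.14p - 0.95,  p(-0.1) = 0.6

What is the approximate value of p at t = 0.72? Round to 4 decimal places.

-0.0621

Heun: k1 = f(t_n, p_n); k2 = f(t_n + h, p_n + h·k1); p_{n+1} = p_n + (h/2)·(k1 + k2).
t=-0.100000, p=0.600000:
  k1 = f(-0.100000, 0.600000) = -1.718000
  k2 = f(0.310000, -0.104380) = -0.570607
  p ← 0.600000 + (0.41/2)·(-1.718000 + (-0.570607)) = 0.130836
t=0.310000, p=0.130836:
  k1 = f(0.310000, 0.130836) = -0.838753
  k2 = f(0.720000, -0.213053) = -0.102320
  p ← 0.130836 + (0.41/2)·(-0.838753 + (-0.102320)) = -0.062084
p(0.72) ≈ -0.0621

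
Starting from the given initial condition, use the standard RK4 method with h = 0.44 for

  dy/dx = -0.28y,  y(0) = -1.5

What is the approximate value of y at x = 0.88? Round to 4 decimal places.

-1.1724

RK4: k1 = f(x_n, y_n); k2 = f(x_n + h/2, y_n + (h/2)·k1); k3 = f(x_n + h/2, y_n + (h/2)·k2); k4 = f(x_n + h, y_n + h·k3); y_{n+1} = y_n + (h/6)·(k1 + 2k2 + 2k3 + k4).
x=0.000000, y=-1.500000:
  k1 = f(0.000000, -1.500000) = 0.420000
  k2 = f(0.220000, -1.407600) = 0.394128
  k3 = f(0.220000, -1.413292) = 0.395722
  k4 = f(0.440000, -1.325882) = 0.371247
  y ← -1.500000 + (0.44/6)·(k1 + 2k2 + 2k3 + k4) = -1.326131
x=0.440000, y=-1.326131:
  k1 = f(0.440000, -1.326131) = 0.371317
  k2 = f(0.660000, -1.244441) = 0.348443
  k3 = f(0.660000, -1.249473) = 0.349852
  k4 = f(0.880000, -1.172196) = 0.328215
  y ← -1.326131 + (0.44/6)·(k1 + 2k2 + 2k3 + k4) = -1.172415
y(0.88) ≈ -1.1724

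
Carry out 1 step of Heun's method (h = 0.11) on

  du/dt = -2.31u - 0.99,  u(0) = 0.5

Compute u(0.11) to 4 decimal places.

0.2940

Heun: k1 = f(t_n, u_n); k2 = f(t_n + h, u_n + h·k1); u_{n+1} = u_n + (h/2)·(k1 + k2).
t=0.000000, u=0.500000:
  k1 = f(0.000000, 0.500000) = -2.145000
  k2 = f(0.110000, 0.264050) = -1.599956
  u ← 0.500000 + (0.11/2)·(-2.145000 + (-1.599956)) = 0.294027
u(0.11) ≈ 0.2940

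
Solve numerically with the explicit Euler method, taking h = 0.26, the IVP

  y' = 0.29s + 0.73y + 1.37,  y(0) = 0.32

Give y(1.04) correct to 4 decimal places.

Euler: y_{n+1} = y_n + h·f(s_n, y_n).
s=0.000000, y=0.320000: f=1.603600 → y ← 0.320000 + 0.26·1.603600 = 0.736936
s=0.260000, y=0.736936: f=1.983363 → y ← 0.736936 + 0.26·1.983363 = 1.252610
s=0.520000, y=1.252610: f=2.435206 → y ← 1.252610 + 0.26·2.435206 = 1.885764
s=0.780000, y=1.885764: f=2.972808 → y ← 1.885764 + 0.26·2.972808 = 2.658694
y(1.04) ≈ 2.6587

2.6587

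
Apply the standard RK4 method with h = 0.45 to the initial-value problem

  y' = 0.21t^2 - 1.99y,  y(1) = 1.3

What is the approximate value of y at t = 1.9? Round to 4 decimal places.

RK4: k1 = f(t_n, y_n); k2 = f(t_n + h/2, y_n + (h/2)·k1); k3 = f(t_n + h/2, y_n + (h/2)·k2); k4 = f(t_n + h, y_n + h·k3); y_{n+1} = y_n + (h/6)·(k1 + 2k2 + 2k3 + k4).
t=1.000000, y=1.300000:
  k1 = f(1.000000, 1.300000) = -2.377000
  k2 = f(1.225000, 0.765175) = -1.207567
  k3 = f(1.225000, 1.028297) = -1.731181
  k4 = f(1.450000, 0.520969) = -0.595203
  y ← 1.300000 + (0.45/6)·(k1 + 2k2 + 2k3 + k4) = 0.636273
t=1.450000, y=0.636273:
  k1 = f(1.450000, 0.636273) = -0.824658
  k2 = f(1.675000, 0.450725) = -0.307761
  k3 = f(1.675000, 0.567026) = -0.539201
  k4 = f(1.900000, 0.393632) = -0.025228
  y ← 0.636273 + (0.45/6)·(k1 + 2k2 + 2k3 + k4) = 0.445487
y(1.9) ≈ 0.4455

0.4455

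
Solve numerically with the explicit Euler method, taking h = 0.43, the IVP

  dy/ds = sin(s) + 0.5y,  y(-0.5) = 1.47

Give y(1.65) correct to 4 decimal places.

Euler: y_{n+1} = y_n + h·f(s_n, y_n).
s=-0.500000, y=1.470000: f=0.255574 → y ← 1.470000 + 0.43·0.255574 = 1.579897
s=-0.070000, y=1.579897: f=0.720006 → y ← 1.579897 + 0.43·0.720006 = 1.889499
s=0.360000, y=1.889499: f=1.297024 → y ← 1.889499 + 0.43·1.297024 = 2.447220
s=0.790000, y=2.447220: f=1.933963 → y ← 2.447220 + 0.43·1.933963 = 3.278824
s=1.220000, y=3.278824: f=2.578511 → y ← 3.278824 + 0.43·2.578511 = 4.387584
y(1.65) ≈ 4.3876

4.3876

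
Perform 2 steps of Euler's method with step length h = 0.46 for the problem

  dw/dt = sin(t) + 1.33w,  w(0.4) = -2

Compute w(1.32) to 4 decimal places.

Euler: w_{n+1} = w_n + h·f(t_n, w_n).
t=0.400000, w=-2.000000: f=-2.270582 → w ← -2.000000 + 0.46·(-2.270582) = -3.044468
t=0.860000, w=-3.044468: f=-3.291299 → w ← -3.044468 + 0.46·(-3.291299) = -4.558465
w(1.32) ≈ -4.5585

-4.5585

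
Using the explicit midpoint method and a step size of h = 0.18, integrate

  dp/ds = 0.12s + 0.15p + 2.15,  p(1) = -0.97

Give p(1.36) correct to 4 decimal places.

Midpoint: k1 = f(s_n, p_n); k2 = f(s_n + h/2, p_n + (h/2)·k1); p_{n+1} = p_n + h·k2.
s=1.000000, p=-0.970000:
  k1 = f(1.000000, -0.970000) = 2.124500
  k2 = f(1.090000, -0.778795) = 2.163981
  p ← -0.970000 + 0.18·2.163981 = -0.580483
s=1.180000, p=-0.580483:
  k1 = f(1.180000, -0.580483) = 2.204527
  k2 = f(1.270000, -0.382076) = 2.245089
  p ← -0.580483 + 0.18·2.245089 = -0.176368
p(1.36) ≈ -0.1764

-0.1764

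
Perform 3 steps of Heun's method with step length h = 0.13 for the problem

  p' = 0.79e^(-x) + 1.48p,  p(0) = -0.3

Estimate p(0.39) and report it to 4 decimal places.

-0.1817

Heun: k1 = f(x_n, p_n); k2 = f(x_n + h, p_n + h·k1); p_{n+1} = p_n + (h/2)·(k1 + k2).
x=0.000000, p=-0.300000:
  k1 = f(0.000000, -0.300000) = 0.346000
  k2 = f(0.130000, -0.255020) = 0.316266
  p ← -0.300000 + (0.13/2)·(0.346000 + 0.316266) = -0.256953
x=0.130000, p=-0.256953:
  k1 = f(0.130000, -0.256953) = 0.313405
  k2 = f(0.260000, -0.216210) = 0.289140
  p ← -0.256953 + (0.13/2)·(0.313405 + 0.289140) = -0.217787
x=0.260000, p=-0.217787:
  k1 = f(0.260000, -0.217787) = 0.286806
  k2 = f(0.390000, -0.180503) = 0.267731
  p ← -0.217787 + (0.13/2)·(0.286806 + 0.267731) = -0.181742
p(0.39) ≈ -0.1817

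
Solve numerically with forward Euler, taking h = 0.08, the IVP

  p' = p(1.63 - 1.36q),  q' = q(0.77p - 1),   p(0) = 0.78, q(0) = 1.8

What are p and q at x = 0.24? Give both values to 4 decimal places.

Euler on (p,q): p_{n+1} = p_n + h·p', q_{n+1} = q_n + h·q'.
0.000000: (0.780000, 1.800000); f=(-0.638040, -0.718920) → (0.728957, 1.742486)
0.080000: (0.728957, 1.742486); f=(-0.539269, -0.764434) → (0.685815, 1.681332)
0.160000: (0.685815, 1.681332); f=(-0.450314, -0.793458) → (0.649790, 1.617855)
(p(0.24), q(0.24)) ≈ (0.6498, 1.6179)

0.6498, 1.6179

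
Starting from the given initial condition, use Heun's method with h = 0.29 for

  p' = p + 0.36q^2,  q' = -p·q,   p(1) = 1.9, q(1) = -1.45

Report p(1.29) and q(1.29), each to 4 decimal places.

Heun on (p,q): k1 = f(t_n, state_n); k2 = f(t_n + h, state_n + h·k1); state_{n+1} = state_n + (h/2)·(k1 + k2).
1.000000: (1.900000, -1.450000)
  k1 = (2.656900, 2.755000)
  predictor → (2.670501, -0.651050)
  k2 = (2.823093, 1.738630)
  → (2.694599, -0.798424)
(p(1.29), q(1.29)) ≈ (2.6946, -0.7984)

2.6946, -0.7984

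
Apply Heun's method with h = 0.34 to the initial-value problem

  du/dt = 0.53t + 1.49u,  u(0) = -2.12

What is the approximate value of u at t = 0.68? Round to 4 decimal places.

-5.5092

Heun: k1 = f(t_n, u_n); k2 = f(t_n + h, u_n + h·k1); u_{n+1} = u_n + (h/2)·(k1 + k2).
t=0.000000, u=-2.120000:
  k1 = f(0.000000, -2.120000) = -3.158800
  k2 = f(0.340000, -3.193992) = -4.578848
  u ← -2.120000 + (0.34/2)·(-3.158800 + (-4.578848)) = -3.435400
t=0.340000, u=-3.435400:
  k1 = f(0.340000, -3.435400) = -4.938546
  k2 = f(0.680000, -5.114506) = -7.260214
  u ← -3.435400 + (0.34/2)·(-4.938546 + (-7.260214)) = -5.509189
u(0.68) ≈ -5.5092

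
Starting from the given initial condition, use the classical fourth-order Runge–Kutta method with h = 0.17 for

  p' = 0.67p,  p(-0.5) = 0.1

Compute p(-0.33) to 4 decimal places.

0.1121

RK4: k1 = f(s_n, p_n); k2 = f(s_n + h/2, p_n + (h/2)·k1); k3 = f(s_n + h/2, p_n + (h/2)·k2); k4 = f(s_n + h, p_n + h·k3); p_{n+1} = p_n + (h/6)·(k1 + 2k2 + 2k3 + k4).
s=-0.500000, p=0.100000:
  k1 = f(-0.500000, 0.100000) = 0.067000
  k2 = f(-0.415000, 0.105695) = 0.070816
  k3 = f(-0.415000, 0.106019) = 0.071033
  k4 = f(-0.330000, 0.112076) = 0.075091
  p ← 0.100000 + (0.17/6)·(k1 + 2k2 + 2k3 + k4) = 0.112064
p(-0.33) ≈ 0.1121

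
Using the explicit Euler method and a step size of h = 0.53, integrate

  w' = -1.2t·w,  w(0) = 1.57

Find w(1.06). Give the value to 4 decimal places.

1.0408

Euler: w_{n+1} = w_n + h·f(t_n, w_n).
t=0.000000, w=1.570000: f=0.000000 → w ← 1.570000 + 0.53·0.000000 = 1.570000
t=0.530000, w=1.570000: f=-0.998520 → w ← 1.570000 + 0.53·(-0.998520) = 1.040784
w(1.06) ≈ 1.0408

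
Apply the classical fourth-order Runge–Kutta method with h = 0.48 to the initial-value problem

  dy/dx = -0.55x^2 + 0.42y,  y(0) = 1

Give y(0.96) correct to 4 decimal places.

1.3166

RK4: k1 = f(x_n, y_n); k2 = f(x_n + h/2, y_n + (h/2)·k1); k3 = f(x_n + h/2, y_n + (h/2)·k2); k4 = f(x_n + h, y_n + h·k3); y_{n+1} = y_n + (h/6)·(k1 + 2k2 + 2k3 + k4).
x=0.000000, y=1.000000:
  k1 = f(0.000000, 1.000000) = 0.420000
  k2 = f(0.240000, 1.100800) = 0.430656
  k3 = f(0.240000, 1.103357) = 0.431730
  k4 = f(0.480000, 1.207230) = 0.380317
  y ← 1.000000 + (0.48/6)·(k1 + 2k2 + 2k3 + k4) = 1.202007
x=0.480000, y=1.202007:
  k1 = f(0.480000, 1.202007) = 0.378123
  k2 = f(0.720000, 1.292757) = 0.257838
  k3 = f(0.720000, 1.263888) = 0.245713
  k4 = f(0.960000, 1.319949) = 0.047499
  y ← 1.202007 + (0.48/6)·(k1 + 2k2 + 2k3 + k4) = 1.316625
y(0.96) ≈ 1.3166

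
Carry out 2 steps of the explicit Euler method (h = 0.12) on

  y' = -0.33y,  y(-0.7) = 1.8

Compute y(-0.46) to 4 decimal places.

1.6603

Euler: y_{n+1} = y_n + h·f(t_n, y_n).
t=-0.700000, y=1.800000: f=-0.594000 → y ← 1.800000 + 0.12·(-0.594000) = 1.728720
t=-0.580000, y=1.728720: f=-0.570478 → y ← 1.728720 + 0.12·(-0.570478) = 1.660263
y(-0.46) ≈ 1.6603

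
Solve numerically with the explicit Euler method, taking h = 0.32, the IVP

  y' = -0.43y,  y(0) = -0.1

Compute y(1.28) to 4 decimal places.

Euler: y_{n+1} = y_n + h·f(x_n, y_n).
x=0.000000, y=-0.100000: f=0.043000 → y ← -0.100000 + 0.32·0.043000 = -0.086240
x=0.320000, y=-0.086240: f=0.037083 → y ← -0.086240 + 0.32·0.037083 = -0.074373
x=0.640000, y=-0.074373: f=0.031981 → y ← -0.074373 + 0.32·0.031981 = -0.064140
x=0.960000, y=-0.064140: f=0.027580 → y ← -0.064140 + 0.32·0.027580 = -0.055314
y(1.28) ≈ -0.0553

-0.0553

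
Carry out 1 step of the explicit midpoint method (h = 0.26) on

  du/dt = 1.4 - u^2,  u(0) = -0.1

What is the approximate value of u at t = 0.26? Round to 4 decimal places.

Midpoint: k1 = f(t_n, u_n); k2 = f(t_n + h/2, u_n + (h/2)·k1); u_{n+1} = u_n + h·k2.
t=0.000000, u=-0.100000:
  k1 = f(0.000000, -0.100000) = 1.390000
  k2 = f(0.130000, 0.080700) = 1.393488
  u ← -0.100000 + 0.26·1.393488 = 0.262307
u(0.26) ≈ 0.2623

0.2623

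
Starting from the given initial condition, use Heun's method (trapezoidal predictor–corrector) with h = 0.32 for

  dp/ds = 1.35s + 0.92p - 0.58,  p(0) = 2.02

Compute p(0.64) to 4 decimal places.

Heun: k1 = f(s_n, p_n); k2 = f(s_n + h, p_n + h·k1); p_{n+1} = p_n + (h/2)·(k1 + k2).
s=0.000000, p=2.020000:
  k1 = f(0.000000, 2.020000) = 1.278400
  k2 = f(0.320000, 2.429088) = 2.086761
  p ← 2.020000 + (0.32/2)·(1.278400 + 2.086761) = 2.558426
s=0.320000, p=2.558426:
  k1 = f(0.320000, 2.558426) = 2.205752
  k2 = f(0.640000, 3.264266) = 3.287125
  p ← 2.558426 + (0.32/2)·(2.205752 + 3.287125) = 3.437286
p(0.64) ≈ 3.4373

3.4373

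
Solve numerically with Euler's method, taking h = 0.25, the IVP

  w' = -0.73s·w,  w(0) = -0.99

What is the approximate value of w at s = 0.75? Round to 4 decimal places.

Euler: w_{n+1} = w_n + h·f(s_n, w_n).
s=0.000000, w=-0.990000: f=0.000000 → w ← -0.990000 + 0.25·0.000000 = -0.990000
s=0.250000, w=-0.990000: f=0.180675 → w ← -0.990000 + 0.25·0.180675 = -0.944831
s=0.500000, w=-0.944831: f=0.344863 → w ← -0.944831 + 0.25·0.344863 = -0.858615
w(0.75) ≈ -0.8586

-0.8586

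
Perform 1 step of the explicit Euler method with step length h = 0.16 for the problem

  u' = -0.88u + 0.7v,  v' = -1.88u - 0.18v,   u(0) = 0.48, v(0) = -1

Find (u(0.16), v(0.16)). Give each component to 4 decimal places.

0.3004, -1.1156

Euler on (u,v): u_{n+1} = u_n + h·u', v_{n+1} = v_n + h·v'.
0.000000: (0.480000, -1.000000); f=(-1.122400, -0.722400) → (0.300416, -1.115584)
(u(0.16), v(0.16)) ≈ (0.3004, -1.1156)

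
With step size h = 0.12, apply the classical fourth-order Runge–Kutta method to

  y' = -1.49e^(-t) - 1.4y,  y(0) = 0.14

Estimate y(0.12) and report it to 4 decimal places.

-0.0365

RK4: k1 = f(t_n, y_n); k2 = f(t_n + h/2, y_n + (h/2)·k1); k3 = f(t_n + h/2, y_n + (h/2)·k2); k4 = f(t_n + h, y_n + h·k3); y_{n+1} = y_n + (h/6)·(k1 + 2k2 + 2k3 + k4).
t=0.000000, y=0.140000:
  k1 = f(0.000000, 0.140000) = -1.686000
  k2 = f(0.060000, 0.038840) = -1.457605
  k3 = f(0.060000, 0.052544) = -1.476790
  k4 = f(0.120000, -0.037215) = -1.269411
  y ← 0.140000 + (0.12/6)·(k1 + 2k2 + 2k3 + k4) = -0.036484
y(0.12) ≈ -0.0365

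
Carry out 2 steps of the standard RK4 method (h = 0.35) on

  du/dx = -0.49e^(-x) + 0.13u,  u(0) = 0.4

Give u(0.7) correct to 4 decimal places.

RK4: k1 = f(x_n, u_n); k2 = f(x_n + h/2, u_n + (h/2)·k1); k3 = f(x_n + h/2, u_n + (h/2)·k2); k4 = f(x_n + h, u_n + h·k3); u_{n+1} = u_n + (h/6)·(k1 + 2k2 + 2k3 + k4).
x=0.000000, u=0.400000:
  k1 = f(0.000000, 0.400000) = -0.438000
  k2 = f(0.175000, 0.323350) = -0.369298
  k3 = f(0.175000, 0.335373) = -0.367735
  k4 = f(0.350000, 0.271293) = -0.310029
  u ← 0.400000 + (0.35/6)·(k1 + 2k2 + 2k3 + k4) = 0.270378
x=0.350000, u=0.270378:
  k1 = f(0.350000, 0.270378) = -0.310148
  k2 = f(0.525000, 0.216102) = -0.261769
  k3 = f(0.525000, 0.224568) = -0.260668
  k4 = f(0.700000, 0.179144) = -0.220038
  u ← 0.270378 + (0.35/6)·(k1 + 2k2 + 2k3 + k4) = 0.178499
u(0.7) ≈ 0.1785

0.1785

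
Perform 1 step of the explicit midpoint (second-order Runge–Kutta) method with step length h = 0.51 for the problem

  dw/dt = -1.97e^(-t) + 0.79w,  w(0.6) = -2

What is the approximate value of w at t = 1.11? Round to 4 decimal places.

-3.5065

Midpoint: k1 = f(t_n, w_n); k2 = f(t_n + h/2, w_n + (h/2)·k1); w_{n+1} = w_n + h·k2.
t=0.600000, w=-2.000000:
  k1 = f(0.600000, -2.000000) = -2.661159
  k2 = f(0.855000, -2.678596) = -2.953898
  w ← -2.000000 + 0.51·(-2.953898) = -3.506488
w(1.11) ≈ -3.5065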